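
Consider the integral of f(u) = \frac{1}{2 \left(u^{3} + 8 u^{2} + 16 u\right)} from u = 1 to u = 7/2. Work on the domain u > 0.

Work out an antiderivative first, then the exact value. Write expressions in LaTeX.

Antiderivative: F(u) = \frac{u \log{\left(u \right)} - u \log{\left(u + 4 \right)} + 4 \log{\left(u \right)} - 4 \log{\left(u + 4 \right)} + 4}{32 u + 128}; value = - \frac{\log{\left(\frac{15}{2} \right)}}{32} - \frac{1}{120} + \frac{\log{\left(\frac{7}{2} \right)}}{32} + \frac{\log{\left(5 \right)}}{32}

Factor the denominator (2 u \left(u + 4\right)^{2}) and decompose: f = - \frac{1}{32 \left(u + 4\right)} - \frac{1}{8 \left(u + 4\right)^{2}} + \frac{1}{32 u}; each piece integrates to a log, atan, or power term.
F(u) = \frac{u \log{\left(u \right)} - u \log{\left(u + 4 \right)} + 4 \log{\left(u \right)} - 4 \log{\left(u + 4 \right)} + 4}{32 u + 128} is an antiderivative of f.
Check: d/du[\frac{u \log{\left(u \right)} - u \log{\left(u + 4 \right)} + 4 \log{\left(u \right)} - 4 \log{\left(u + 4 \right)} + 4}{32 u + 128}] = \frac{1}{2 u^{3} + 16 u^{2} + 32 u}, which equals f(u).
F(7/2) = - \frac{\log{\left(\frac{15}{2} \right)}}{32} + \frac{1}{60} + \frac{\log{\left(\frac{7}{2} \right)}}{32}; F(1) = \frac{1}{40} - \frac{\log{\left(5 \right)}}{32}.
Integral = F(7/2) - F(1) = - \frac{\log{\left(\frac{15}{2} \right)}}{32} - \frac{1}{120} + \frac{\log{\left(\frac{7}{2} \right)}}{32} + \frac{\log{\left(5 \right)}}{32}.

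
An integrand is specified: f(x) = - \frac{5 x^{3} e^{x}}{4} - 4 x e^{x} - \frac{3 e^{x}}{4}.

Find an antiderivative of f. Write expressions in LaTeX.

Recognize the product-rule pattern: f = u'v + uv' with u = - \frac{5 x^{3}}{4} + \frac{15 x^{2}}{4} - \frac{23 x}{2} + \frac{43}{4}, v = e^{x}, so integration by parts undoes it.
Check: d/dx[- \frac{\left(5 x^{3} - 15 x^{2} + 46 x - 43\right) e^{x}}{4}] = - \frac{5 x^{3} e^{x}}{4} - 4 x e^{x} - \frac{3 e^{x}}{4} = f(x).

An antiderivative is F(x) = - \frac{\left(5 x^{3} - 15 x^{2} + 46 x - 43\right) e^{x}}{4}.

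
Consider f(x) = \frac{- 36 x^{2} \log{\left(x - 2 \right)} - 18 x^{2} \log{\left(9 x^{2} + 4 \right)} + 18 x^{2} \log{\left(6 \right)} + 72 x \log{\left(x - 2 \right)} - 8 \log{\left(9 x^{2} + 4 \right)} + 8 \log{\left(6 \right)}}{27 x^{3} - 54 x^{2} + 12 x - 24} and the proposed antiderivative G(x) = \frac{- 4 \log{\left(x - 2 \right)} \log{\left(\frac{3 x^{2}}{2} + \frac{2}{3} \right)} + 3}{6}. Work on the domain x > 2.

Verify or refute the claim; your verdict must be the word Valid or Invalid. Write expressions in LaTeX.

d/dx[G] = \frac{- 36 x^{2} \log{\left(x - 2 \right)} - 18 x^{2} \log{\left(9 x^{2} + 4 \right)} + 18 x^{2} \log{\left(6 \right)} + 72 x \log{\left(x - 2 \right)} - 8 \log{\left(9 x^{2} + 4 \right)} + 8 \log{\left(6 \right)}}{27 x^{3} - 54 x^{2} + 12 x - 24}
This equals f(x) exactly, so the claim holds.

Valid - the claim checks out under differentiation.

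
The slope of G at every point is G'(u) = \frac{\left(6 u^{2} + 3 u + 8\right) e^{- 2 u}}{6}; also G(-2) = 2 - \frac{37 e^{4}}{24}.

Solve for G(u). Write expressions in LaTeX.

G(u) = \frac{\left(- 12 u^{2} - 18 u + 48 e^{2 u} - 25\right) e^{- 2 u}}{24}

G'(u) has the shape v'r + vr' for v = - \frac{u^{2}}{2} - \frac{3 u}{4} - \frac{25}{24} and r = e^{- 2 u} — it is the derivative of the product v*r.
A general antiderivative is \frac{\left(- 12 u^{2} - 18 u - 25\right) e^{- 2 u}}{24} + C.
The condition gives C = 2 - \frac{37 e^{4}}{24} - (- \frac{37 e^{4}}{24}) = 2.
So G(u) = \frac{\left(- 12 u^{2} - 18 u + 48 e^{2 u} - 25\right) e^{- 2 u}}{24}.
Check: d/du[\frac{\left(- 12 u^{2} - 18 u + 48 e^{2 u} - 25\right) e^{- 2 u}}{24}] = \frac{\left(6 u^{2} + 3 u + 8\right) e^{- 2 u}}{6} = G'(u).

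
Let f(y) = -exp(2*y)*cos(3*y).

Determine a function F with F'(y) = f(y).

Since d/dy undoes antidifferentiation here, F'(y) = f(y) is required of F(y).
Check: d/dy[-3*exp(2*y)*sin(3*y)/13 - 2*exp(2*y)*cos(3*y)/13] = -exp(2*y)*cos(3*y) = f(y).

An antiderivative is F(y) = -3*exp(2*y)*sin(3*y)/13 - 2*exp(2*y)*cos(3*y)/13.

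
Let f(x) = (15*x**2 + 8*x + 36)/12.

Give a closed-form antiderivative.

Since d/dx undoes antidifferentiation here, F'(x) = f(x) is required of F(x).
Check: d/dx[x*(5*x**2 + 4*x + 36)/12] = 5*x**2/4 + 2*x/3 + 3, which equals f(x).

An antiderivative is F(x) = x*(5*x**2 + 4*x + 36)/12.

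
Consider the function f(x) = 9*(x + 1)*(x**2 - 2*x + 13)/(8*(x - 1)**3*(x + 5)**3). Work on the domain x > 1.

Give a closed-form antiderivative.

An antiderivative F(x) passes only if d/dx[F] lands on f(x) exactly.
Check: d/dx[-1/(16*x**2 - 32*x + 16) - 1/(2*x**2 + 20*x + 50)] = (9*x**3 - 9*x**2 + 99*x + 117)/(8*x**6 + 96*x**5 + 264*x**4 - 448*x**3 - 1320*x**2 + 2400*x - 1000), which equals f(x).

An antiderivative is F(x) = -1/(16*x**2 - 32*x + 16) - 1/(2*x**2 + 20*x + 50).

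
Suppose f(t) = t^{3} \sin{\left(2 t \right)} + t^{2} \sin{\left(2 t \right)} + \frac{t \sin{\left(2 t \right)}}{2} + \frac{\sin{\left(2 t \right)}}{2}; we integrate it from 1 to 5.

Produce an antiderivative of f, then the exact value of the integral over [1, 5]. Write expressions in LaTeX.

The integrand splits into summands that can be handled one at a time.
F(t) = - \frac{t^{3} \cos{\left(2 t \right)}}{2} + \frac{3 t^{2} \sin{\left(2 t \right)}}{4} - \frac{t^{2} \cos{\left(2 t \right)}}{2} + \frac{t \sin{\left(2 t \right)}}{2} + \frac{t \cos{\left(2 t \right)}}{2} - \frac{\sin{\left(2 t \right)}}{4} is an antiderivative of f.
Check: d/dt[- \frac{t^{3} \cos{\left(2 t \right)}}{2} + \frac{3 t^{2} \sin{\left(2 t \right)}}{4} - \frac{t^{2} \cos{\left(2 t \right)}}{2} + \frac{t \sin{\left(2 t \right)}}{2} + \frac{t \cos{\left(2 t \right)}}{2} - \frac{\sin{\left(2 t \right)}}{4}] = t^{3} \sin{\left(2 t \right)} + t^{2} \sin{\left(2 t \right)} + \frac{t \sin{\left(2 t \right)}}{2} + \frac{\sin{\left(2 t \right)}}{2} = f(t).
F(5) = 21 \sin{\left(10 \right)} - \frac{145 \cos{\left(10 \right)}}{2}; F(1) = - \frac{\cos{\left(2 \right)}}{2} + \sin{\left(2 \right)}.
Integral = F(5) - F(1) = 21 \sin{\left(10 \right)} - \sin{\left(2 \right)} + \frac{\cos{\left(2 \right)}}{2} - \frac{145 \cos{\left(10 \right)}}{2}.

Antiderivative: F(t) = - \frac{t^{3} \cos{\left(2 t \right)}}{2} + \frac{3 t^{2} \sin{\left(2 t \right)}}{4} - \frac{t^{2} \cos{\left(2 t \right)}}{2} + \frac{t \sin{\left(2 t \right)}}{2} + \frac{t \cos{\left(2 t \right)}}{2} - \frac{\sin{\left(2 t \right)}}{4}; value = 21 \sin{\left(10 \right)} - \sin{\left(2 \right)} + \frac{\cos{\left(2 \right)}}{2} - \frac{145 \cos{\left(10 \right)}}{2}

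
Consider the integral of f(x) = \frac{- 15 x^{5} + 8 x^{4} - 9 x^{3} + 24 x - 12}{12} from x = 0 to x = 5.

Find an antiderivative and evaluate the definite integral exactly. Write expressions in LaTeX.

Antiderivative: F(x) = \frac{x \left(- 50 x^{5} + 32 x^{4} - 45 x^{3} + 240 x - 240\right)}{240}; value = - \frac{140915}{48}

Since d/dx undoes antidifferentiation here, F'(x) = f(x) is required of F(x).
F(x) = \frac{x \left(- 50 x^{5} + 32 x^{4} - 45 x^{3} + 240 x - 240\right)}{240} is an antiderivative of f.
Check: d/dx[\frac{x \left(- 50 x^{5} + 32 x^{4} - 45 x^{3} + 240 x - 240\right)}{240}] = - \frac{5 x^{5}}{4} + \frac{2 x^{4}}{3} - \frac{3 x^{3}}{4} + 2 x - 1, which equals f(x).
F(5) = - \frac{140915}{48}; F(0) = 0.
Integral = F(5) - F(0) = - \frac{140915}{48}.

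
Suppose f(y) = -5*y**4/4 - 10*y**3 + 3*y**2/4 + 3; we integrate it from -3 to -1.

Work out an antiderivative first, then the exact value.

Antiderivative: F(y) = -(3*y**5 + 30*y**4 - 3*y**3 - 36*y + 16)/12; value = 152

Integrate term by term and add the pieces.
F(y) = -(3*y**5 + 30*y**4 - 3*y**3 - 36*y + 16)/12 is an antiderivative of f.
Check: d/dy[-(3*y**5 + 30*y**4 - 3*y**3 - 36*y + 16)/12] = -5*y**4/4 - 10*y**3 + 3*y**2/4 + 3 = f(y).
F(-1) = -41/6; F(-3) = -953/6.
Integral = F(-1) - F(-3) = 152.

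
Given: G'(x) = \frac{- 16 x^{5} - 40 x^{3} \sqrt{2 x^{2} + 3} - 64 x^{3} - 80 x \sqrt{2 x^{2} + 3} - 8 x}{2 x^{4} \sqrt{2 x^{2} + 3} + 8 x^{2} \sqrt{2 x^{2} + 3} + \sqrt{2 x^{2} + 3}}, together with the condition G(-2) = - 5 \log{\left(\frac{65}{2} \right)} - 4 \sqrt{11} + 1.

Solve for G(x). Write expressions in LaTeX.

Whatever form G(x) takes, its d/dx must return the stated G'(x).
A general antiderivative is - 4 \sqrt{2 x^{2} + 3} - 5 \log{\left(x^{4} + 4 x^{2} + \frac{1}{2} \right)} + C.
The condition gives C = - 5 \log{\left(\frac{65}{2} \right)} - 4 \sqrt{11} + 1 - (- 5 \log{\left(\frac{65}{2} \right)} - 4 \sqrt{11}) = 1.
So G(x) = - 4 \sqrt{2 x^{2} + 3} - 5 \log{\left(x^{4} + 4 x^{2} + \frac{1}{2} \right)} + 1.
Check: d/dx[- 4 \sqrt{2 x^{2} + 3} - 5 \log{\left(x^{4} + 4 x^{2} + \frac{1}{2} \right)} + 1] = \frac{- 16 x^{5} - 40 x^{3} \sqrt{2 x^{2} + 3} - 64 x^{3} - 80 x \sqrt{2 x^{2} + 3} - 8 x}{2 x^{4} \sqrt{2 x^{2} + 3} + 8 x^{2} \sqrt{2 x^{2} + 3} + \sqrt{2 x^{2} + 3}} = G'(x).

G(x) = - 4 \sqrt{2 x^{2} + 3} - 5 \log{\left(x^{4} + 4 x^{2} + \frac{1}{2} \right)} + 1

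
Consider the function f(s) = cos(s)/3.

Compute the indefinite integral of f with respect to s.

For F(s) to be correct the identity F'(s) - f(s) = 0 must hold.
Check: d/ds[sin(s)/3] = cos(s)/3 = f(s).

F(s) = sin(s)/3 + C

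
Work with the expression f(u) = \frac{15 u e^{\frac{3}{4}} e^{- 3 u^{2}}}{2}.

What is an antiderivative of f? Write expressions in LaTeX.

An antiderivative is F(u) = - \frac{5 e^{\frac{3}{4}} e^{- 3 u^{2}}}{4}.

The substitution w = \frac{3}{4} - 3 u^{2} works: f is exactly (dF/dw)*(dw/du) for that inner function.
Check: d/du[- \frac{5 e^{\frac{3}{4}} e^{- 3 u^{2}}}{4}] = \frac{15 u e^{\frac{3}{4}} e^{- 3 u^{2}}}{2} = f(u).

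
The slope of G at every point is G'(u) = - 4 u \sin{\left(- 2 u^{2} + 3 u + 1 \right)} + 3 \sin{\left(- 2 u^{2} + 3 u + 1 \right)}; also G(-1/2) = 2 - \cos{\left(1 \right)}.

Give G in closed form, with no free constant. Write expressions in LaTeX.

The substitution w = - 2 u^{2} + 3 u + 1 works: G'(u) is exactly (dG/dw)*(dw/du) for that inner function.
A general antiderivative is - \cos{\left(- 2 u^{2} + 3 u + 1 \right)} + C.
The condition gives C = 2 - \cos{\left(1 \right)} - (- \cos{\left(1 \right)}) = 2.
So G(u) = 2 - \cos{\left(- 2 u^{2} + 3 u + 1 \right)}.
Check: d/du[2 - \cos{\left(- 2 u^{2} + 3 u + 1 \right)}] = - 4 u \sin{\left(- 2 u^{2} + 3 u + 1 \right)} + 3 \sin{\left(- 2 u^{2} + 3 u + 1 \right)} = G'(u).

G(u) = 2 - \cos{\left(- 2 u^{2} + 3 u + 1 \right)}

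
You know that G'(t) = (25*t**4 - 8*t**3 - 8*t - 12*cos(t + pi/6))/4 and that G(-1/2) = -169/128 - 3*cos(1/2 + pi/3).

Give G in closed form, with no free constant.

Any candidate G(t) must reproduce the stated G'(t) exactly.
A general antiderivative is 5*t**5/4 - t**4/2 - t**2 - 3*sin(t + pi/6) + C.
The condition gives C = -169/128 - 3*cos(1/2 + pi/3) - (-41/128 - 3*cos(1/2 + pi/3)) = -1.
So G(t) = 5*t**5/4 - t**4/2 - t**2 - 3*sin(t + pi/6) - 1.
Check: d/dt[5*t**5/4 - t**4/2 - t**2 - 3*sin(t + pi/6) - 1] = 25*t**4/4 - 2*t**3 - 2*t - 3*cos(t + pi/6), which equals G'(t).

G(t) = 5*t**5/4 - t**4/2 - t**2 - 3*sin(t + pi/6) - 1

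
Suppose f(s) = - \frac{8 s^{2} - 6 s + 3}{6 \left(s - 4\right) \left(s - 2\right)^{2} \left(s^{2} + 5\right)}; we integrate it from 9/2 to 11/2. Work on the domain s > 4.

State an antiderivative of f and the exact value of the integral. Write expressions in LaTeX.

Antiderivative: F(s) = \frac{- 14445 s \log{\left(s - 4 \right)} + 17185 s \log{\left(s - 2 \right)} - 1370 s \log{\left(s^{2} + 5 \right)} + 1784 \sqrt{5} s \operatorname{atan}{\left(\frac{\sqrt{5} s}{5} \right)} + 28890 \log{\left(s - 4 \right)} - 34370 \log{\left(s - 2 \right)} + 2740 \log{\left(s^{2} + 5 \right)} - 3568 \sqrt{5} \operatorname{atan}{\left(\frac{\sqrt{5} s}{5} \right)} - 14490}{68040 s - 136080}; value = - \frac{491 \log{\left(\frac{5}{2} \right)}}{1944} - \frac{107 \log{\left(2 \right)}}{504} - \frac{107 \log{\left(\frac{3}{2} \right)}}{504} - \frac{137 \log{\left(\frac{141}{4} \right)}}{6804} - \frac{223 \sqrt{5} \operatorname{atan}{\left(\frac{9 \sqrt{5}}{10} \right)}}{8505} + \frac{23}{945} + \frac{137 \log{\left(\frac{101}{4} \right)}}{6804} + \frac{223 \sqrt{5} \operatorname{atan}{\left(\frac{11 \sqrt{5}}{10} \right)}}{8505} + \frac{491 \log{\left(\frac{7}{2} \right)}}{1944}

Factor the denominator (6 \left(s - 4\right) \left(s - 2\right)^{2} \left(s^{2} + 5\right)) and decompose: f = - \frac{137 s - 446}{3402 \left(s^{2} + 5\right)} + \frac{491}{1944 \left(s - 2\right)} + \frac{23}{108 \left(s - 2\right)^{2}} - \frac{107}{504 \left(s - 4\right)}; each piece integrates to a log, atan, or power term.
F(s) = \frac{- 14445 s \log{\left(s - 4 \right)} + 17185 s \log{\left(s - 2 \right)} - 1370 s \log{\left(s^{2} + 5 \right)} + 1784 \sqrt{5} s \operatorname{atan}{\left(\frac{\sqrt{5} s}{5} \right)} + 28890 \log{\left(s - 4 \right)} - 34370 \log{\left(s - 2 \right)} + 2740 \log{\left(s^{2} + 5 \right)} - 3568 \sqrt{5} \operatorname{atan}{\left(\frac{\sqrt{5} s}{5} \right)} - 14490}{68040 s - 136080} is an antiderivative of f.
Check: d/ds[\frac{- 14445 s \log{\left(s - 4 \right)} + 17185 s \log{\left(s - 2 \right)} - 1370 s \log{\left(s^{2} + 5 \right)} + 1784 \sqrt{5} s \operatorname{atan}{\left(\frac{\sqrt{5} s}{5} \right)} + 28890 \log{\left(s - 4 \right)} - 34370 \log{\left(s - 2 \right)} + 2740 \log{\left(s^{2} + 5 \right)} - 3568 \sqrt{5} \operatorname{atan}{\left(\frac{\sqrt{5} s}{5} \right)} - 14490}{68040 s - 136080}] = \frac{- 8 s^{2} + 6 s - 3}{6 s^{5} - 48 s^{4} + 150 s^{3} - 336 s^{2} + 600 s - 480}, which equals f(s).
F(11/2) = - \frac{107 \log{\left(\frac{3}{2} \right)}}{504} - \frac{137 \log{\left(\frac{141}{4} \right)}}{6804} - \frac{23}{378} + \frac{223 \sqrt{5} \operatorname{atan}{\left(\frac{11 \sqrt{5}}{10} \right)}}{8505} + \frac{491 \log{\left(\frac{7}{2} \right)}}{1944}; F(9/2) = - \frac{23}{270} - \frac{137 \log{\left(\frac{101}{4} \right)}}{6804} + \frac{223 \sqrt{5} \operatorname{atan}{\left(\frac{9 \sqrt{5}}{10} \right)}}{8505} + \frac{107 \log{\left(2 \right)}}{504} + \frac{491 \log{\left(\frac{5}{2} \right)}}{1944}.
Integral = F(11/2) - F(9/2) = - \frac{491 \log{\left(\frac{5}{2} \right)}}{1944} - \frac{107 \log{\left(2 \right)}}{504} - \frac{107 \log{\left(\frac{3}{2} \right)}}{504} - \frac{137 \log{\left(\frac{141}{4} \right)}}{6804} - \frac{223 \sqrt{5} \operatorname{atan}{\left(\frac{9 \sqrt{5}}{10} \right)}}{8505} + \frac{23}{945} + \frac{137 \log{\left(\frac{101}{4} \right)}}{6804} + \frac{223 \sqrt{5} \operatorname{atan}{\left(\frac{11 \sqrt{5}}{10} \right)}}{8505} + \frac{491 \log{\left(\frac{7}{2} \right)}}{1944}.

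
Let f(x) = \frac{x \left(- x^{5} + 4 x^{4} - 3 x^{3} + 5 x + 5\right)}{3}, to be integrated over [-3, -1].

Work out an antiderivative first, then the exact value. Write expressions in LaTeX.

A first test for any F(x): its x-derivative must equal f(x) identically.
F(x) = - \frac{x^{2} \left(30 x^{5} - 140 x^{4} + 126 x^{3} - 350 x - 525\right)}{630} is an antiderivative of f.
Check: d/dx[- \frac{x^{2} \left(30 x^{5} - 140 x^{4} + 126 x^{3} - 350 x - 525\right)}{630}] = - \frac{x^{6}}{3} + \frac{4 x^{5}}{3} - x^{4} + \frac{5 x^{2}}{3} + \frac{5 x}{3}, which equals f(x).
F(-1) = \frac{157}{210}; F(-3) = \frac{21507}{70}.
Integral = F(-1) - F(-3) = - \frac{32182}{105}.

Antiderivative: F(x) = - \frac{x^{2} \left(30 x^{5} - 140 x^{4} + 126 x^{3} - 350 x - 525\right)}{630}; value = - \frac{32182}{105}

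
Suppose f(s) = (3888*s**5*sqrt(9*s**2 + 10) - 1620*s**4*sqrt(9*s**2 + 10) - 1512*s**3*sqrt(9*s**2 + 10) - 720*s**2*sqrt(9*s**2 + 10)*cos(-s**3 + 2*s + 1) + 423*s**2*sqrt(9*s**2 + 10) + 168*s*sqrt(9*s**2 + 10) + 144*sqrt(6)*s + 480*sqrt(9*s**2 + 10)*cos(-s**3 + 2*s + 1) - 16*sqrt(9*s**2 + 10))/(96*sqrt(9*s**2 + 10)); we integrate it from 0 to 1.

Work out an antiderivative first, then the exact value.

A first test for any F(s): its s-derivative must equal f(s) identically.
F(s) = sqrt(3*s**2/2 + 5/3) + (3*s**2 - s/2 - 2/3)**3/4 + 5*sin(-s**3 + 2*s + 1)/2 is an antiderivative of f.
Check: d/ds[sqrt(3*s**2/2 + 5/3) + (3*s**2 - s/2 - 2/3)**3/4 + 5*sin(-s**3 + 2*s + 1)/2] = (3888*s**5*sqrt(9*s**2 + 10) - 1620*s**4*sqrt(9*s**2 + 10) - 1512*s**3*sqrt(9*s**2 + 10) - 720*s**2*sqrt(9*s**2 + 10)*cos(-s**3 + 2*s + 1) + 423*s**2*sqrt(9*s**2 + 10) + 168*s*sqrt(9*s**2 + 10) + 144*sqrt(6)*s + 480*sqrt(9*s**2 + 10)*cos(-s**3 + 2*s + 1) - 16*sqrt(9*s**2 + 10))/(96*sqrt(9*s**2 + 10)) = f(s).
F(1) = 1331/864 + sqrt(114)/6 + 5*sin(2)/2; F(0) = -2/27 + sqrt(15)/3 + 5*sin(1)/2.
Integral = F(1) - F(0) = -5*sin(1)/2 - sqrt(15)/3 + 155/96 + sqrt(114)/6 + 5*sin(2)/2.

Antiderivative: F(s) = sqrt(3*s**2/2 + 5/3) + (3*s**2 - s/2 - 2/3)**3/4 + 5*sin(-s**3 + 2*s + 1)/2; value = -5*sin(1)/2 - sqrt(15)/3 + 155/96 + sqrt(114)/6 + 5*sin(2)/2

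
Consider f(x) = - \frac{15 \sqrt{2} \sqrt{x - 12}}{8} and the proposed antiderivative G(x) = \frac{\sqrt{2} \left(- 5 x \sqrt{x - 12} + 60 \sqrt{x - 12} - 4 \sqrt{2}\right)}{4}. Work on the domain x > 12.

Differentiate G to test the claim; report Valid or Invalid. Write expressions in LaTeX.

d/dx[G] = \frac{- 15 \sqrt{2} x + 180 \sqrt{2}}{8 \sqrt{x - 12}}
This equals f(x) exactly, so the claim holds.

Valid - differentiating G returns exactly f.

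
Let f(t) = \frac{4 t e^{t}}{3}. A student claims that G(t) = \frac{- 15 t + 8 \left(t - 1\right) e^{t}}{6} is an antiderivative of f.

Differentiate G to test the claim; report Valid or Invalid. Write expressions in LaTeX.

d/dt[G] = \frac{4 t e^{t}}{3} - \frac{5}{2}
d/dt[G] - f(t) = - \frac{5}{2} != 0.

Invalid: d/dt[G] - f = - \frac{5}{2}, which is not 0.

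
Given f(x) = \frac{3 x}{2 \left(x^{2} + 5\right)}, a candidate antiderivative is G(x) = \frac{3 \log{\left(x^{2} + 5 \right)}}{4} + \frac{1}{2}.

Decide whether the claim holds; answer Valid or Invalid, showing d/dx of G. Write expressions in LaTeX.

Valid. The derivative of G reproduces f.

d/dx[G] = \frac{3 x}{2 x^{2} + 10}
This equals f(x) exactly, so the claim holds.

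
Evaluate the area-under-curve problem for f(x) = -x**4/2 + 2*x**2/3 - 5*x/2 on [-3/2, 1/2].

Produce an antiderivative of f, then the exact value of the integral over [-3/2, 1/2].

Antiderivative: F(x) = -x**5/10 + 2*x**3/9 - 5*x**2/4; value = 1811/720

Integrate term by term and add the pieces.
F(x) = -x**5/10 + 2*x**3/9 - 5*x**2/4 is an antiderivative of f.
Check: d/dx[-x**5/10 + 2*x**3/9 - 5*x**2/4] = -x**4/2 + 2*x**2/3 - 5*x/2 = f(x).
F(1/2) = -829/2880; F(-3/2) = -897/320.
Integral = F(1/2) - F(-3/2) = 1811/720.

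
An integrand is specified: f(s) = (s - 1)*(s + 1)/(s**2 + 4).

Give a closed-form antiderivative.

An antiderivative is F(s) = (2*s - 5*atan(s/2))/2.

Recover f(s) by differentiating a candidate F(s); any mismatch rules it out.
Check: d/ds[(2*s - 5*atan(s/2))/2] = (s**2 - 1)/(s**2 + 4), which equals f(s).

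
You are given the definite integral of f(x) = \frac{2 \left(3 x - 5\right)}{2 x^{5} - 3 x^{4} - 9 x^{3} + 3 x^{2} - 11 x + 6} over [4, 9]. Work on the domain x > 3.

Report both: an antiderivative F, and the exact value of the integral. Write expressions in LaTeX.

Antiderivative: F(x) = - \frac{- 4 \log{\left(x - 3 \right)} - 56 \log{\left(x - \frac{1}{2} \right)} + 22 \log{\left(x + 2 \right)} + 19 \log{\left(x^{2} + 1 \right)} + 84 \operatorname{atan}{\left(x \right)}}{125}; value = - \frac{84 \operatorname{atan}{\left(9 \right)}}{125} - \frac{19 \log{\left(82 \right)}}{125} - \frac{56 \log{\left(\frac{7}{2} \right)}}{125} - \frac{22 \log{\left(11 \right)}}{125} + \frac{26 \log{\left(6 \right)}}{125} + \frac{19 \log{\left(17 \right)}}{125} + \frac{84 \operatorname{atan}{\left(4 \right)}}{125} + \frac{56 \log{\left(\frac{17}{2} \right)}}{125}

The denominator factors as \left(x - 3\right) \left(x + 2\right) \left(2 x - 1\right) \left(x^{2} + 1\right); partial fractions split f into directly integrable pieces: - \frac{2 \left(19 x + 42\right)}{125 \left(x^{2} + 1\right)} + \frac{112}{125 \left(2 x - 1\right)} - \frac{22}{125 \left(x + 2\right)} + \frac{4}{125 \left(x - 3\right)}.
F(x) = - \frac{- 4 \log{\left(x - 3 \right)} - 56 \log{\left(x - \frac{1}{2} \right)} + 22 \log{\left(x + 2 \right)} + 19 \log{\left(x^{2} + 1 \right)} + 84 \operatorname{atan}{\left(x \right)}}{125} is an antiderivative of f.
Check: d/dx[- \frac{- 4 \log{\left(x - 3 \right)} - 56 \log{\left(x - \frac{1}{2} \right)} + 22 \log{\left(x + 2 \right)} + 19 \log{\left(x^{2} + 1 \right)} + 84 \operatorname{atan}{\left(x \right)}}{125}] = \frac{6 x - 10}{2 x^{5} - 3 x^{4} - 9 x^{3} + 3 x^{2} - 11 x + 6}, which equals f(x).
F(9) = - \frac{84 \operatorname{atan}{\left(9 \right)}}{125} - \frac{19 \log{\left(82 \right)}}{125} - \frac{22 \log{\left(11 \right)}}{125} + \frac{4 \log{\left(6 \right)}}{125} + \frac{56 \log{\left(\frac{17}{2} \right)}}{125}; F(4) = - \frac{84 \operatorname{atan}{\left(4 \right)}}{125} - \frac{19 \log{\left(17 \right)}}{125} - \frac{22 \log{\left(6 \right)}}{125} + \frac{56 \log{\left(\frac{7}{2} \right)}}{125}.
Integral = F(9) - F(4) = - \frac{84 \operatorname{atan}{\left(9 \right)}}{125} - \frac{19 \log{\left(82 \right)}}{125} - \frac{56 \log{\left(\frac{7}{2} \right)}}{125} - \frac{22 \log{\left(11 \right)}}{125} + \frac{26 \log{\left(6 \right)}}{125} + \frac{19 \log{\left(17 \right)}}{125} + \frac{84 \operatorname{atan}{\left(4 \right)}}{125} + \frac{56 \log{\left(\frac{17}{2} \right)}}{125}.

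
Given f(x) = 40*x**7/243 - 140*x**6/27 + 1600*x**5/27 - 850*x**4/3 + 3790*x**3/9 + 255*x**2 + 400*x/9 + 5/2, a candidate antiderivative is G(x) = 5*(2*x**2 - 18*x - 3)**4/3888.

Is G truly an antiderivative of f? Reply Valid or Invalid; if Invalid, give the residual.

d/dx[G] = 40*x**7/243 - 140*x**6/27 + 1600*x**5/27 - 850*x**4/3 + 3790*x**3/9 + 255*x**2 + 400*x/9 + 5/2
This equals f(x) exactly, so the claim holds.

Valid - the claim checks out under differentiation.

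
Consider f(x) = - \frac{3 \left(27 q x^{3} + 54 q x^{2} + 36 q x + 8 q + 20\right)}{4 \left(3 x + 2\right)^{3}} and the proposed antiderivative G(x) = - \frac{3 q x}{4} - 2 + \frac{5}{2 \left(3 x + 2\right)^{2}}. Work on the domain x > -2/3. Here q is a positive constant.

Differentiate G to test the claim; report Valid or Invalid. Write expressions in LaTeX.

Valid - the claim checks out under differentiation.

d/dx[G] = \frac{- 81 q x^{3} - 162 q x^{2} - 108 q x - 24 q - 60}{108 x^{3} + 216 x^{2} + 144 x + 32}
This equals f(x) exactly, so the claim holds.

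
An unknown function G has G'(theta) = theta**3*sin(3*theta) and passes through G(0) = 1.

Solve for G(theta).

Any candidate G(theta) must reproduce the stated G'(theta) exactly.
A general antiderivative is -theta**3*cos(3*theta)/3 + theta**2*sin(3*theta)/3 + 2*theta*cos(3*theta)/9 - 2*sin(3*theta)/27 + C.
The condition gives C = 1 - (0) = 1.
So G(theta) = -theta**3*cos(3*theta)/3 + theta**2*sin(3*theta)/3 + 2*theta*cos(3*theta)/9 - 2*sin(3*theta)/27 + 1.
Check: d/dtheta[-theta**3*cos(3*theta)/3 + theta**2*sin(3*theta)/3 + 2*theta*cos(3*theta)/9 - 2*sin(3*theta)/27 + 1] = theta**3*sin(3*theta) = G'(theta).

G(theta) = -theta**3*cos(3*theta)/3 + theta**2*sin(3*theta)/3 + 2*theta*cos(3*theta)/9 - 2*sin(3*theta)/27 + 1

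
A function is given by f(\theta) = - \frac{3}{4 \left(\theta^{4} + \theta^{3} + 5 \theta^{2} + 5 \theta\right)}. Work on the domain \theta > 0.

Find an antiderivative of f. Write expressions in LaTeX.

An antiderivative is F(\theta) = - \frac{3 \log{\left(\theta \right)}}{20} + \frac{\log{\left(\theta + 1 \right)}}{8} + \frac{\log{\left(\theta^{2} + 5 \right)}}{80} + \frac{\sqrt{5} \operatorname{atan}{\left(\frac{\sqrt{5} \theta}{5} \right)}}{40}.

The denominator factors as 4 \theta \left(\theta + 1\right) \left(\theta^{2} + 5\right); partial fractions split f into directly integrable pieces: \frac{\theta + 5}{40 \left(\theta^{2} + 5\right)} + \frac{1}{8 \left(\theta + 1\right)} - \frac{3}{20 \theta}.
Check: d/d\theta[- \frac{3 \log{\left(\theta \right)}}{20} + \frac{\log{\left(\theta + 1 \right)}}{8} + \frac{\log{\left(\theta^{2} + 5 \right)}}{80} + \frac{\sqrt{5} \operatorname{atan}{\left(\frac{\sqrt{5} \theta}{5} \right)}}{40}] = - \frac{3}{4 \theta^{4} + 4 \theta^{3} + 20 \theta^{2} + 20 \theta}, which equals f(\theta).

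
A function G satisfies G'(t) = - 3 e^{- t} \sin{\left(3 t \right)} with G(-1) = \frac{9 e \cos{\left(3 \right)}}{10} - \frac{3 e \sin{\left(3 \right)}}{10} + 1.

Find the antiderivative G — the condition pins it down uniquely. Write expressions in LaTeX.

A candidate passes only if d/dt[G] lands on the given G'(t) exactly.
A general antiderivative is \frac{3 e^{- t} \sin{\left(3 t \right)}}{10} + \frac{9 e^{- t} \cos{\left(3 t \right)}}{10} + C.
The condition gives C = \frac{9 e \cos{\left(3 \right)}}{10} - \frac{3 e \sin{\left(3 \right)}}{10} + 1 - (\frac{9 e \cos{\left(3 \right)}}{10} - \frac{3 e \sin{\left(3 \right)}}{10}) = 1.
So G(t) = 1 + \frac{3 e^{- t} \sin{\left(3 t \right)}}{10} + \frac{9 e^{- t} \cos{\left(3 t \right)}}{10}.
Check: d/dt[1 + \frac{3 e^{- t} \sin{\left(3 t \right)}}{10} + \frac{9 e^{- t} \cos{\left(3 t \right)}}{10}] = - 3 e^{- t} \sin{\left(3 t \right)} = G'(t).

G(t) = 1 + \frac{3 e^{- t} \sin{\left(3 t \right)}}{10} + \frac{9 e^{- t} \cos{\left(3 t \right)}}{10}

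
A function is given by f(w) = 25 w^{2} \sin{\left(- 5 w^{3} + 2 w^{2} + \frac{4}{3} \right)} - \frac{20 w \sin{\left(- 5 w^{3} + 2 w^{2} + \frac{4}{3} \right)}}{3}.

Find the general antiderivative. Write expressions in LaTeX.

The substitution u = - 5 w^{3} + 2 w^{2} + \frac{4}{3} works: f is exactly (dF/du)*(du/dw) for that inner function.
Check: d/dw[\frac{5 \cos{\left(- 5 w^{3} + 2 w^{2} + \frac{4}{3} \right)}}{3}] = 25 w^{2} \sin{\left(- 5 w^{3} + 2 w^{2} + \frac{4}{3} \right)} - \frac{20 w \sin{\left(- 5 w^{3} + 2 w^{2} + \frac{4}{3} \right)}}{3} = f(w).

F(w) = \frac{5 \cos{\left(- 5 w^{3} + 2 w^{2} + \frac{4}{3} \right)}}{3} + C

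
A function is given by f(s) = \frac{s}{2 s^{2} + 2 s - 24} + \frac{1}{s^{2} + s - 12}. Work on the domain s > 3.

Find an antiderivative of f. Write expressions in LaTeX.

An antiderivative is F(s) = \frac{5 \log{\left(s - 3 \right)}}{14} + \frac{\log{\left(s + 4 \right)}}{7}.

Factor the denominator (2 \left(s - 3\right) \left(s + 4\right)) and decompose: f = \frac{1}{7 \left(s + 4\right)} + \frac{5}{14 \left(s - 3\right)}; each piece integrates to a log, atan, or power term.
Check: d/ds[\frac{5 \log{\left(s - 3 \right)}}{14} + \frac{\log{\left(s + 4 \right)}}{7}] = \frac{s + 2}{2 s^{2} + 2 s - 24}, which equals f(s).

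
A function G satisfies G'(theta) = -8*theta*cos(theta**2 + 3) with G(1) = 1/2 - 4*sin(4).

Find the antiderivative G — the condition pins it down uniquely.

G'(theta) matches the chain-rule pattern g'(h)*h' with inner function h(theta) = theta**2 + 3; substituting u = h(theta) collapses the integral.
A general antiderivative is -4*sin(theta**2 + 3) + C.
The condition gives C = 1/2 - 4*sin(4) - (-4*sin(4)) = 1/2.
So G(theta) = (1 - 8*sin(theta**2 + 3))/2.
Check: d/dtheta[(1 - 8*sin(theta**2 + 3))/2] = -8*theta*cos(theta**2 + 3) = G'(theta).

G(theta) = (1 - 8*sin(theta**2 + 3))/2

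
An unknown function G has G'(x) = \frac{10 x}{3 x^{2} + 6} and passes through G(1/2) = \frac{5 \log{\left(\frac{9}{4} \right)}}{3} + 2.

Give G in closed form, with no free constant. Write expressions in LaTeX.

G(x) = \frac{5 \log{\left(x^{2} + 2 \right)} + 6}{3}

G'(x) matches the chain-rule pattern g'(h)*h' with inner function h(x) = x^{2} + 2; substituting u = h(x) collapses the integral.
A general antiderivative is \frac{5 \log{\left(x^{2} + 2 \right)}}{3} + C.
The condition gives C = \frac{5 \log{\left(\frac{9}{4} \right)}}{3} + 2 - (\frac{5 \log{\left(\frac{9}{4} \right)}}{3}) = 2.
So G(x) = \frac{5 \log{\left(x^{2} + 2 \right)} + 6}{3}.
Check: d/dx[\frac{5 \log{\left(x^{2} + 2 \right)} + 6}{3}] = \frac{10 x}{3 x^{2} + 6} = G'(x).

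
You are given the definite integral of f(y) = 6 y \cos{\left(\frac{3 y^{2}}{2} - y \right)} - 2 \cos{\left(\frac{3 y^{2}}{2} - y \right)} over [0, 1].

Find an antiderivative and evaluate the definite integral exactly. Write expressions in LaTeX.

Antiderivative: F(y) = 2 \sin{\left(\frac{3 y^{2}}{2} - y \right)}; value = 2 \sin{\left(\frac{1}{2} \right)}

f matches the chain-rule pattern g'(h)*h' with inner function h(y) = \frac{3 y^{2}}{2} - y; substituting u = h(y) collapses the integral.
F(y) = 2 \sin{\left(\frac{3 y^{2}}{2} - y \right)} is an antiderivative of f.
Check: d/dy[2 \sin{\left(\frac{3 y^{2}}{2} - y \right)}] = 6 y \cos{\left(\frac{3 y^{2}}{2} - y \right)} - 2 \cos{\left(\frac{3 y^{2}}{2} - y \right)} = f(y).
F(1) = 2 \sin{\left(\frac{1}{2} \right)}; F(0) = 0.
Integral = F(1) - F(0) = 2 \sin{\left(\frac{1}{2} \right)}.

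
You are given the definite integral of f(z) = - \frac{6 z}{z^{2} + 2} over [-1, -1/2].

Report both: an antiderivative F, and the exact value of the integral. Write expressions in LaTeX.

Antiderivative: F(z) = - \frac{3 \log{\left(z^{4} + 4 z^{2} + 4 \right)}}{2}; value = - \frac{3 \log{\left(\frac{81}{16} \right)}}{2} + \frac{3 \log{\left(9 \right)}}{2}

f matches the chain-rule pattern g'(h)*h' with inner function h(z) = z^{4} + 4 z^{2} + 4; substituting u = h(z) collapses the integral.
F(z) = - \frac{3 \log{\left(z^{4} + 4 z^{2} + 4 \right)}}{2} is an antiderivative of f.
Check: d/dz[- \frac{3 \log{\left(z^{4} + 4 z^{2} + 4 \right)}}{2}] = - \frac{6 z}{z^{2} + 2} = f(z).
F(-1/2) = - \frac{3 \log{\left(\frac{81}{16} \right)}}{2}; F(-1) = - \frac{3 \log{\left(9 \right)}}{2}.
Integral = F(-1/2) - F(-1) = - \frac{3 \log{\left(\frac{81}{16} \right)}}{2} + \frac{3 \log{\left(9 \right)}}{2}.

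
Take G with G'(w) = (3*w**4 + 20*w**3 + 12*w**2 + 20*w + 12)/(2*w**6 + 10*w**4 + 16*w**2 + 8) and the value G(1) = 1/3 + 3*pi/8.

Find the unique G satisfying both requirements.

The proposed G(w) is checked by its d/dw: the result must match the given G'(w).
A general antiderivative is 3*atan(w)/2 - 5/(w**2 + 2) + C.
The condition gives C = 1/3 + 3*pi/8 - (-5/3 + 3*pi/8) = 2.
So G(w) = (3*w**2*atan(w) + 4*w**2 + 6*atan(w) - 2)/(2*(w**2 + 2)).
Check: d/dw[(3*w**2*atan(w) + 4*w**2 + 6*atan(w) - 2)/(2*(w**2 + 2))] = (3*w**4 + 20*w**3 + 12*w**2 + 20*w + 12)/(2*w**6 + 10*w**4 + 16*w**2 + 8) = G'(w).

G(w) = (3*w**2*atan(w) + 4*w**2 + 6*atan(w) - 2)/(2*(w**2 + 2))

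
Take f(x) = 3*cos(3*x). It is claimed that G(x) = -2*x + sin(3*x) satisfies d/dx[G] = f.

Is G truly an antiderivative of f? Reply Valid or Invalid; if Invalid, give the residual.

d/dx[G] = 3*cos(3*x) - 2
d/dx[G] - f(x) = -2 != 0.

Invalid: d/dx[G] - f = -2, which is not 0.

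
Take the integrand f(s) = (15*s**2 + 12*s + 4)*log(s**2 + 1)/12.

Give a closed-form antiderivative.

Recover f(s) by differentiating a candidate F(s); any mismatch rules it out.
Check: d/ds[(-10*s**3 - 18*s**2 + 3*s*(5*s**2 + 6*s + 4)*log(s**2 + 1) + 6*s + 18*log(s**2 + 1) - 6*atan(s))/36] = 5*s**2*log(s**2 + 1)/4 + s*log(s**2 + 1) + log(s**2 + 1)/3, which equals f(s).

An antiderivative is F(s) = (-10*s**3 - 18*s**2 + 3*s*(5*s**2 + 6*s + 4)*log(s**2 + 1) + 6*s + 18*log(s**2 + 1) - 6*atan(s))/36.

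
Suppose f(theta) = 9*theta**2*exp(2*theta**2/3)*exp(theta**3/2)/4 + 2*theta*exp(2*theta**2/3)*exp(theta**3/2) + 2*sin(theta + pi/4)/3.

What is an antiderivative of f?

Integrate term by term and add the pieces.
Check: d/dtheta[(9*exp(theta**3/2 + 2*theta**2/3) - 4*cos(theta + pi/4))/6] = 9*theta**2*exp(2*theta**2/3)*exp(theta**3/2)/4 + 2*theta*exp(2*theta**2/3)*exp(theta**3/2) + 2*sin(theta + pi/4)/3 = f(theta).

An antiderivative is F(theta) = (9*exp(theta**3/2 + 2*theta**2/3) - 4*cos(theta + pi/4))/6.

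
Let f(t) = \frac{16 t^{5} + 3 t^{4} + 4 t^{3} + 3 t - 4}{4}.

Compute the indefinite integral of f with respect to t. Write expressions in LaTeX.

Any candidate F(t) must reproduce f(t) exactly when differentiated.
Check: d/dt[\frac{2 t^{6}}{3} + \frac{3 t^{5}}{20} + \frac{t^{4}}{4} + \frac{3 t^{2}}{8} - t] = 4 t^{5} + \frac{3 t^{4}}{4} + t^{3} + \frac{3 t}{4} - 1, which equals f(t).

F(t) = \frac{2 t^{6}}{3} + \frac{3 t^{5}}{20} + \frac{t^{4}}{4} + \frac{3 t^{2}}{8} - t + C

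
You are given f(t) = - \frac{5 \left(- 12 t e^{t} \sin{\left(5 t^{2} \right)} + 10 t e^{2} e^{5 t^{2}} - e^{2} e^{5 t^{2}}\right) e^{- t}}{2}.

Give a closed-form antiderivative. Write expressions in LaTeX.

An antiderivative is F(t) = - \frac{5 e^{5 t^{2} - t + 2}}{2} - 3 \cos{\left(5 t^{2} \right)}.

Differentiate the proposed F(t) back; it has to land on f(t) exactly.
Check: d/dt[- \frac{5 e^{5 t^{2} - t + 2}}{2} - 3 \cos{\left(5 t^{2} \right)}] = 30 t \sin{\left(5 t^{2} \right)} - 25 t e^{2} e^{- t} e^{5 t^{2}} + \frac{5 e^{2} e^{- t} e^{5 t^{2}}}{2}, which equals f(t).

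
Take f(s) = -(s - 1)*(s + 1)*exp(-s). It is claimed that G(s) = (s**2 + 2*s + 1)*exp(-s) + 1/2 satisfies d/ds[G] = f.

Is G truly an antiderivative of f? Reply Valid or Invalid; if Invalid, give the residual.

Valid - differentiating G returns exactly f.

d/ds[G] = (1 - s**2)*exp(-s)
This equals f(s) exactly, so the claim holds.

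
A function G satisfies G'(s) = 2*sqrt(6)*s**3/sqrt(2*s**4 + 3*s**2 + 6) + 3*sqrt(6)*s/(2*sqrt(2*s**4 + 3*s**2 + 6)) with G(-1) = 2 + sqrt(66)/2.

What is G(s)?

G(s) = 3*sqrt(s**4/3 + s**2/2 + 1) + 2

G'(s) matches the chain-rule pattern g'(h)*h' with inner function h(s) = s**4/3 + s**2/2 + 1; substituting u = h(s) collapses the integral.
A general antiderivative is 3*sqrt(s**4/3 + s**2/2 + 1) + C.
The condition gives C = 2 + sqrt(66)/2 - (sqrt(66)/2) = 2.
So G(s) = 3*sqrt(s**4/3 + s**2/2 + 1) + 2.
Check: d/ds[3*sqrt(s**4/3 + s**2/2 + 1) + 2] = (4*sqrt(6)*s**3 + 3*sqrt(6)*s)/(2*sqrt(2*s**4 + 3*s**2 + 6)), which equals G'(s).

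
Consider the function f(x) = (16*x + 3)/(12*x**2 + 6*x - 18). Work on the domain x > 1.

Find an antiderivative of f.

An antiderivative is F(x) = 19*log(x - 1)/30 + 7*log(x + 3/2)/10.

The denominator factors as 6*(x - 1)*(2*x + 3); partial fractions split f into directly integrable pieces: 7/(5*(2*x + 3)) + 19/(30*(x - 1)).
Check: d/dx[19*log(x - 1)/30 + 7*log(x + 3/2)/10] = (16*x + 3)/(12*x**2 + 6*x - 18) = f(x).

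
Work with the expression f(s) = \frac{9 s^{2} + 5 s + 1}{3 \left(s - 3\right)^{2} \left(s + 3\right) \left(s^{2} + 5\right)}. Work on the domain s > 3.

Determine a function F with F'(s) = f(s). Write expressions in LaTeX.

An antiderivative is F(s) = - \frac{- 265 s \log{\left(s - 3 \right)} - 2345 s \log{\left(s + 3 \right)} + 1305 s \log{\left(s^{2} + 5 \right)} + 2826 \sqrt{5} s \operatorname{atan}{\left(\frac{\sqrt{5} s}{5} \right)} + 795 \log{\left(s - 3 \right)} + 7035 \log{\left(s + 3 \right)} - 3915 \log{\left(s^{2} + 5 \right)} - 8478 \sqrt{5} \operatorname{atan}{\left(\frac{\sqrt{5} s}{5} \right)} + 20370}{52920 \left(s - 3\right)}.

The denominator factors as 3 \left(s - 3\right)^{2} \left(s + 3\right) \left(s^{2} + 5\right); partial fractions split f into directly integrable pieces: - \frac{29 s + 157}{588 \left(s^{2} + 5\right)} + \frac{67}{1512 \left(s + 3\right)} + \frac{53}{10584 \left(s - 3\right)} + \frac{97}{252 \left(s - 3\right)^{2}}.
Check: d/ds[- \frac{- 265 s \log{\left(s - 3 \right)} - 2345 s \log{\left(s + 3 \right)} + 1305 s \log{\left(s^{2} + 5 \right)} + 2826 \sqrt{5} s \operatorname{atan}{\left(\frac{\sqrt{5} s}{5} \right)} + 795 \log{\left(s - 3 \right)} + 7035 \log{\left(s + 3 \right)} - 3915 \log{\left(s^{2} + 5 \right)} - 8478 \sqrt{5} \operatorname{atan}{\left(\frac{\sqrt{5} s}{5} \right)} + 20370}{52920 \left(s - 3\right)}] = \frac{9 s^{2} + 5 s + 1}{3 s^{5} - 9 s^{4} - 12 s^{3} + 36 s^{2} - 135 s + 405}, which equals f(s).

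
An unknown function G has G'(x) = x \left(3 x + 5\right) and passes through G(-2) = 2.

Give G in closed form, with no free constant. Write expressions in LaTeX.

The proposed G(x) is checked by its d/dx: the result must match the given G'(x).
A general antiderivative is x^{3} + \frac{5 x^{2}}{2} + C.
The condition gives C = 2 - (2) = 0.
So G(x) = x^{3} + \frac{5 x^{2}}{2}.
Check: d/dx[x^{3} + \frac{5 x^{2}}{2}] = 3 x^{2} + 5 x, which equals G'(x).

G(x) = x^{3} + \frac{5 x^{2}}{2}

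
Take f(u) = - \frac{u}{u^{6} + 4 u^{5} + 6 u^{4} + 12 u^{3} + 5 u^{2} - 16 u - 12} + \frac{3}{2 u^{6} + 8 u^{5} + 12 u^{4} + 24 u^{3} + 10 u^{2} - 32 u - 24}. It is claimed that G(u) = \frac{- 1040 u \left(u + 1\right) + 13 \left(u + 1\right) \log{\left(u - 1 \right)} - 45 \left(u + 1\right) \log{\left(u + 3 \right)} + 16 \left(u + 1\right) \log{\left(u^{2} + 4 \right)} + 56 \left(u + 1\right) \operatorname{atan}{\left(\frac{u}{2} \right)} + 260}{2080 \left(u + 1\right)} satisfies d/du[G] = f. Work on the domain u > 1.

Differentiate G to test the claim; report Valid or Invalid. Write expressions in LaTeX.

Invalid: d/du[G] - f = - \frac{1}{2}, which is not 0.

d/du[G] = \frac{- u^{6} - 4 u^{5} - 6 u^{4} - 12 u^{3} - 5 u^{2} + 14 u + 15}{2 u^{6} + 8 u^{5} + 12 u^{4} + 24 u^{3} + 10 u^{2} - 32 u - 24}
d/du[G] - f(u) = - \frac{1}{2} != 0.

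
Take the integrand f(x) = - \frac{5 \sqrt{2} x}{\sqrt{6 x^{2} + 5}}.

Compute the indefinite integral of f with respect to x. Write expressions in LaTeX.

F(x) = - \frac{5 \sqrt{3 x^{2} + \frac{5}{2}}}{3} + C

f matches the chain-rule pattern g'(h)*h' with inner function h(x) = 3 x^{2} + \frac{5}{2}; substituting u = h(x) collapses the integral.
Check: d/dx[- \frac{5 \sqrt{3 x^{2} + \frac{5}{2}}}{3}] = - \frac{5 \sqrt{2} x}{\sqrt{6 x^{2} + 5}} = f(x).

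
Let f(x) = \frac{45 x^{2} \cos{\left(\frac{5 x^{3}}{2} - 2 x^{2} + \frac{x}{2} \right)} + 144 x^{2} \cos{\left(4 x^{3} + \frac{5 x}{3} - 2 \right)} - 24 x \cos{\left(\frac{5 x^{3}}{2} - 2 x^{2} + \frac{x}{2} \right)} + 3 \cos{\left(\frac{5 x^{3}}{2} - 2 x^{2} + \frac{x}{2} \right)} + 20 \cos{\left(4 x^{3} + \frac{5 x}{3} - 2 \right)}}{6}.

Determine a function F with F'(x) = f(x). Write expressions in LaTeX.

Check any antiderivative F(x) by computing F'(x) and comparing it with f(x).
Check: d/dx[\sin{\left(\frac{5 x^{3}}{2} - 2 x^{2} + \frac{x}{2} \right)} + 2 \sin{\left(4 x^{3} + \frac{5 x}{3} - 2 \right)}] = \frac{15 x^{2} \cos{\left(\frac{5 x^{3}}{2} - 2 x^{2} + \frac{x}{2} \right)}}{2} + 24 x^{2} \cos{\left(4 x^{3} + \frac{5 x}{3} - 2 \right)} - 4 x \cos{\left(\frac{5 x^{3}}{2} - 2 x^{2} + \frac{x}{2} \right)} + \frac{\cos{\left(\frac{5 x^{3}}{2} - 2 x^{2} + \frac{x}{2} \right)}}{2} + \frac{10 \cos{\left(4 x^{3} + \frac{5 x}{3} - 2 \right)}}{3}, which equals f(x).

An antiderivative is F(x) = \sin{\left(\frac{5 x^{3}}{2} - 2 x^{2} + \frac{x}{2} \right)} + 2 \sin{\left(4 x^{3} + \frac{5 x}{3} - 2 \right)}.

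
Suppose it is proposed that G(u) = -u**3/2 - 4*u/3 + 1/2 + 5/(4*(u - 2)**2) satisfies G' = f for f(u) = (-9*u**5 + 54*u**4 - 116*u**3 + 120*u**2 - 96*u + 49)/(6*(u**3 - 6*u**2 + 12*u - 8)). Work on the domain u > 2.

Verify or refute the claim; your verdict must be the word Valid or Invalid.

d/du[G] = (-9*u**5 + 54*u**4 - 116*u**3 + 120*u**2 - 96*u + 49)/(6*u**3 - 36*u**2 + 72*u - 48)
This equals f(u) exactly, so the claim holds.

Valid - the claim checks out under differentiation.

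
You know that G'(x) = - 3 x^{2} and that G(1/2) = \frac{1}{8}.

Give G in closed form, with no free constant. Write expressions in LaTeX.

A candidate passes only if d/dx[G] lands on the given G'(x) exactly.
A general antiderivative is \frac{1}{4} - x^{3} + C.
The condition gives C = \frac{1}{8} - (\frac{1}{8}) = 0.
So G(x) = \frac{1 - 4 x^{3}}{4}.
Check: d/dx[\frac{1 - 4 x^{3}}{4}] = - 3 x^{2} = G'(x).

G(x) = \frac{1 - 4 x^{3}}{4}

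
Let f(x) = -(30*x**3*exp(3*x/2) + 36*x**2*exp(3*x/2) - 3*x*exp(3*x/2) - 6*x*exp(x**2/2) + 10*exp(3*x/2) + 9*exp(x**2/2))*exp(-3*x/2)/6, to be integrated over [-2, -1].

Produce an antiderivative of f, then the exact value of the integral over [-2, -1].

Antiderivative: F(x) = -5*x**4/4 - 2*x**3 + x**2/4 - 5*x/3 + exp(-3*x/2)*exp(x**2/2); value = -exp(5) + 7/3 + exp(2)

A candidate is checked by its d/dx: the result must match f(x).
F(x) = -5*x**4/4 - 2*x**3 + x**2/4 - 5*x/3 + exp(-3*x/2)*exp(x**2/2) is an antiderivative of f.
Check: d/dx[-5*x**4/4 - 2*x**3 + x**2/4 - 5*x/3 + exp(-3*x/2)*exp(x**2/2)] = (-30*x**3*exp(3*x/2) - 36*x**2*exp(3*x/2) + 3*x*exp(3*x/2) + 6*x*exp(x**2/2) - 10*exp(3*x/2) - 9*exp(x**2/2))*exp(-3*x/2)/6, which equals f(x).
F(-1) = 8/3 + exp(2); F(-2) = 1/3 + exp(5).
Integral = F(-1) - F(-2) = -exp(5) + 7/3 + exp(2).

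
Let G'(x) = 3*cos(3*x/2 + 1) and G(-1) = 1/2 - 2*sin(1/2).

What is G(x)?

For G(x) to be correct, d/dx[G] must agree with the stated G'(x) identically.
A general antiderivative is 2*sin(3*x/2 + 1) + C.
The condition gives C = 1/2 - 2*sin(1/2) - (-2*sin(1/2)) = 1/2.
So G(x) = 2*sin(3*x/2 + 1) + 1/2.
Check: d/dx[2*sin(3*x/2 + 1) + 1/2] = 3*cos(3*x/2 + 1) = G'(x).

G(x) = 2*sin(3*x/2 + 1) + 1/2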